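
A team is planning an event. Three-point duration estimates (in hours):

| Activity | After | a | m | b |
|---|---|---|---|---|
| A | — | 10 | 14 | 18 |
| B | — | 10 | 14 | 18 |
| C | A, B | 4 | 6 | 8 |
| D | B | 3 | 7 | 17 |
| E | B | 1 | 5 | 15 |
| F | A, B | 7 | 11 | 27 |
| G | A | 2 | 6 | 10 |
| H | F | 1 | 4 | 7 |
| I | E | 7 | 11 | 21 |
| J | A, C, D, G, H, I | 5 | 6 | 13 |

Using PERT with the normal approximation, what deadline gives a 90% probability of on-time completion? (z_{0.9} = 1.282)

te_A = (10 + 4·14 + 18)/6 = 84/6 = 14; σ²_A = ((18−10)/6)² = 1.778
te_B = (10 + 4·14 + 18)/6 = 84/6 = 14; σ²_B = ((18−10)/6)² = 1.778
te_C = (4 + 4·6 + 8)/6 = 36/6 = 6; σ²_C = ((8−4)/6)² = 0.444
te_D = (3 + 4·7 + 17)/6 = 48/6 = 8; σ²_D = ((17−3)/6)² = 5.444
te_E = (1 + 4·5 + 15)/6 = 36/6 = 6; σ²_E = ((15−1)/6)² = 5.444
te_F = (7 + 4·11 + 27)/6 = 78/6 = 13; σ²_F = ((27−7)/6)² = 11.111
te_G = (2 + 4·6 + 10)/6 = 36/6 = 6; σ²_G = ((10−2)/6)² = 1.778
te_H = (1 + 4·4 + 7)/6 = 24/6 = 4; σ²_H = ((7−1)/6)² = 1.000
te_I = (7 + 4·11 + 21)/6 = 72/6 = 12; σ²_I = ((21−7)/6)² = 5.444
te_J = (5 + 4·6 + 13)/6 = 42/6 = 7; σ²_J = ((13−5)/6)² = 1.778

Forward pass:
ES_A = 0; EF_A = 14
ES_B = 0; EF_B = 14
ES_C = max(EF_A=14, EF_B=14) = 14; EF_C = 14+6 = 20
ES_D = 14; EF_D = 14+8 = 22
ES_E = 14; EF_E = 14+6 = 20
ES_F = max(EF_A=14, EF_B=14) = 14; EF_F = 14+13 = 27
ES_G = 14; EF_G = 14+6 = 20
ES_H = 27; EF_H = 27+4 = 31
ES_I = 20; EF_I = 20+12 = 32
ES_J = max(EF_A=14, EF_C=20, EF_D=22, EF_G=20, EF_H=31, EF_I=32) = 32; EF_J = 32+7 = 39
Expected project duration μ = 39 hours. Critical path: B → E → I → J.

Variance along critical path = 1.778 + 5.444 + 5.444 + 1.778 = 14.444; σ = 3.801 hours.
D = μ + z·σ = 39 + 1.282·3.801 = 43.9 hours

43.9 hours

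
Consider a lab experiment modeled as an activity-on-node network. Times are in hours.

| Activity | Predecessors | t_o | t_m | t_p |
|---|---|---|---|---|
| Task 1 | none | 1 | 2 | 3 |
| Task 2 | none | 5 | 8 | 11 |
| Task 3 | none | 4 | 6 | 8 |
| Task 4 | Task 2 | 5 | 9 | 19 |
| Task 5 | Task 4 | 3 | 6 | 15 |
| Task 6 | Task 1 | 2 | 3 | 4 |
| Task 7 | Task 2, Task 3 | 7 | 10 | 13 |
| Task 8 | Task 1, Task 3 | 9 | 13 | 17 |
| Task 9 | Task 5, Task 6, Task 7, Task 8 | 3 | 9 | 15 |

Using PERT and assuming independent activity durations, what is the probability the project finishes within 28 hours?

te_Task 1 = (1 + 4·2 + 3)/6 = 12/6 = 2; σ²_Task 1 = ((3−1)/6)² = 0.111
te_Task 2 = (5 + 4·8 + 11)/6 = 48/6 = 8; σ²_Task 2 = ((11−5)/6)² = 1.000
te_Task 3 = (4 + 4·6 + 8)/6 = 36/6 = 6; σ²_Task 3 = ((8−4)/6)² = 0.444
te_Task 4 = (5 + 4·9 + 19)/6 = 60/6 = 10; σ²_Task 4 = ((19−5)/6)² = 5.444
te_Task 5 = (3 + 4·6 + 15)/6 = 42/6 = 7; σ²_Task 5 = ((15−3)/6)² = 4.000
te_Task 6 = (2 + 4·3 + 4)/6 = 18/6 = 3; σ²_Task 6 = ((4−2)/6)² = 0.111
te_Task 7 = (7 + 4·10 + 13)/6 = 60/6 = 10; σ²_Task 7 = ((13−7)/6)² = 1.000
te_Task 8 = (9 + 4·13 + 17)/6 = 78/6 = 13; σ²_Task 8 = ((17−9)/6)² = 1.778
te_Task 9 = (3 + 4·9 + 15)/6 = 54/6 = 9; σ²_Task 9 = ((15−3)/6)² = 4.000

Forward pass:
ES_Task 1 = 0; EF_Task 1 = 2
ES_Task 2 = 0; EF_Task 2 = 8
ES_Task 3 = 0; EF_Task 3 = 6
ES_Task 4 = 8; EF_Task 4 = 8+10 = 18
ES_Task 5 = 18; EF_Task 5 = 18+7 = 25
ES_Task 6 = 2; EF_Task 6 = 2+3 = 5
ES_Task 7 = max(EF_Task 2=8, EF_Task 3=6) = 8; EF_Task 7 = 8+10 = 18
ES_Task 8 = max(EF_Task 1=2, EF_Task 3=6) = 6; EF_Task 8 = 6+13 = 19
ES_Task 9 = max(EF_Task 5=25, EF_Task 6=5, EF_Task 7=18, EF_Task 8=19) = 25; EF_Task 9 = 25+9 = 34
Expected project duration μ = 34 hours. Critical path: Task 2 → Task 4 → Task 5 → Task 9.

Variance along critical path = 1.000 + 5.444 + 4.000 + 4.000 = 14.444; σ = √14.444 = 3.801 hours.
Z = (28 − 34) / 3.801 = -1.579
P(T ≤ 28) = Φ(-1.579) ≈ 0.057

0.057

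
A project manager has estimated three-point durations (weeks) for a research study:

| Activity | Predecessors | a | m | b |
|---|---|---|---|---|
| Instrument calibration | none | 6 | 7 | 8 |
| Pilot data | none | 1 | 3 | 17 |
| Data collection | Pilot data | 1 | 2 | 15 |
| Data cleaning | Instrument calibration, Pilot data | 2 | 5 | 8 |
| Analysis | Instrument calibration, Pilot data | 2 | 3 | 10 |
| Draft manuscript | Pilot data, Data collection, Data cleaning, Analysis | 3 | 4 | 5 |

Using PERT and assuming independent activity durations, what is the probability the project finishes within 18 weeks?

0.965

te_Instrument calibration = (6 + 4·7 + 8)/6 = 42/6 = 7; σ²_Instrument calibration = ((8−6)/6)² = 0.111
te_Pilot data = (1 + 4·3 + 17)/6 = 30/6 = 5; σ²_Pilot data = ((17−1)/6)² = 7.111
te_Data collection = (1 + 4·2 + 15)/6 = 24/6 = 4; σ²_Data collection = ((15−1)/6)² = 5.444
te_Data cleaning = (2 + 4·5 + 8)/6 = 30/6 = 5; σ²_Data cleaning = ((8−2)/6)² = 1.000
te_Analysis = (2 + 4·3 + 10)/6 = 24/6 = 4; σ²_Analysis = ((10−2)/6)² = 1.778
te_Draft manuscript = (3 + 4·4 + 5)/6 = 24/6 = 4; σ²_Draft manuscript = ((5−3)/6)² = 0.111

Forward pass:
ES_Instrument calibration = 0; EF_Instrument calibration = 7
ES_Pilot data = 0; EF_Pilot data = 5
ES_Data collection = 5; EF_Data collection = 5+4 = 9
ES_Data cleaning = max(EF_Instrument calibration=7, EF_Pilot data=5) = 7; EF_Data cleaning = 7+5 = 12
ES_Analysis = max(EF_Instrument calibration=7, EF_Pilot data=5) = 7; EF_Analysis = 7+4 = 11
ES_Draft manuscript = max(EF_Pilot data=5, EF_Data collection=9, EF_Data cleaning=12, EF_Analysis=11) = 12; EF_Draft manuscript = 12+4 = 16
Expected project duration μ = 16 weeks. Critical path: Instrument calibration → Data cleaning → Draft manuscript.

Variance along critical path = 0.111 + 1.000 + 0.111 = 1.222; σ = √1.222 = 1.106 weeks.
Z = (18 − 16) / 1.106 = 1.809
P(T ≤ 18) = Φ(1.809) ≈ 0.965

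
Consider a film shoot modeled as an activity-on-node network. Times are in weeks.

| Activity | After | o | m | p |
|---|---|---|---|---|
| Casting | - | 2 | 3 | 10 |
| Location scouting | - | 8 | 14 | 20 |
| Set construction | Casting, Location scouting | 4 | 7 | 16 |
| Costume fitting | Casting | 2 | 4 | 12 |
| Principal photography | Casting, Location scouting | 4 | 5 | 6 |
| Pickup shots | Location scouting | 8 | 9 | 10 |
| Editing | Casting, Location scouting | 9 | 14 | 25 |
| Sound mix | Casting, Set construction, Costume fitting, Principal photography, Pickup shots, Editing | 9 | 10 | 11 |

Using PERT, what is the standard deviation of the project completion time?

3.35 weeks

te_Casting = (2 + 4·3 + 10)/6 = 24/6 = 4; σ²_Casting = ((10−2)/6)² = 1.778
te_Location scouting = (8 + 4·14 + 20)/6 = 84/6 = 14; σ²_Location scouting = ((20−8)/6)² = 4.000
te_Set construction = (4 + 4·7 + 16)/6 = 48/6 = 8; σ²_Set construction = ((16−4)/6)² = 4.000
te_Costume fitting = (2 + 4·4 + 12)/6 = 30/6 = 5; σ²_Costume fitting = ((12−2)/6)² = 2.778
te_Principal photography = (4 + 4·5 + 6)/6 = 30/6 = 5; σ²_Principal photography = ((6−4)/6)² = 0.111
te_Pickup shots = (8 + 4·9 + 10)/6 = 54/6 = 9; σ²_Pickup shots = ((10−8)/6)² = 0.111
te_Editing = (9 + 4·14 + 25)/6 = 90/6 = 15; σ²_Editing = ((25−9)/6)² = 7.111
te_Sound mix = (9 + 4·10 + 11)/6 = 60/6 = 10; σ²_Sound mix = ((11−9)/6)² = 0.111

Forward pass:
ES_Casting = 0; EF_Casting = 4
ES_Location scouting = 0; EF_Location scouting = 14
ES_Set construction = max(EF_Casting=4, EF_Location scouting=14) = 14; EF_Set construction = 14+8 = 22
ES_Costume fitting = 4; EF_Costume fitting = 4+5 = 9
ES_Principal photography = max(EF_Casting=4, EF_Location scouting=14) = 14; EF_Principal photography = 14+5 = 19
ES_Pickup shots = 14; EF_Pickup shots = 14+9 = 23
ES_Editing = max(EF_Casting=4, EF_Location scouting=14) = 14; EF_Editing = 14+15 = 29
ES_Sound mix = max(EF_Casting=4, EF_Set construction=22, EF_Costume fitting=9, EF_Principal photography=19, EF_Pickup shots=23, EF_Editing=29) = 29; EF_Sound mix = 29+10 = 39
Expected project duration μ = 39 weeks. Critical path: Location scouting → Editing → Sound mix.

Variance along critical path = 4.000 + 7.111 + 0.111 = 11.222
σ = √11.222 = 3.350 weeks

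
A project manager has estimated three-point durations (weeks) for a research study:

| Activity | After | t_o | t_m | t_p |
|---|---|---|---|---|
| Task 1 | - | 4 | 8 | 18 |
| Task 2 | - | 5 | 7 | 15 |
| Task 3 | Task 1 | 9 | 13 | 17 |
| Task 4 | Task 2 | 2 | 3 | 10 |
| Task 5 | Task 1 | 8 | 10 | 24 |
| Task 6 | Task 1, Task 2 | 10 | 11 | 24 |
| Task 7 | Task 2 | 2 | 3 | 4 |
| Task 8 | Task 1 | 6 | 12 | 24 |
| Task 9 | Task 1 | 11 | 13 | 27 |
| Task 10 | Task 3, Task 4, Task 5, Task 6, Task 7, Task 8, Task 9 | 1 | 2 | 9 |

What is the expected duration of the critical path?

27 weeks

te_Task 1 = (4 + 4·8 + 18)/6 = 54/6 = 9
te_Task 2 = (5 + 4·7 + 15)/6 = 48/6 = 8
te_Task 3 = (9 + 4·13 + 17)/6 = 78/6 = 13
te_Task 4 = (2 + 4·3 + 10)/6 = 24/6 = 4
te_Task 5 = (8 + 4·10 + 24)/6 = 72/6 = 12
te_Task 6 = (10 + 4·11 + 24)/6 = 78/6 = 13
te_Task 7 = (2 + 4·3 + 4)/6 = 18/6 = 3
te_Task 8 = (6 + 4·12 + 24)/6 = 78/6 = 13
te_Task 9 = (11 + 4·13 + 27)/6 = 90/6 = 15
te_Task 10 = (1 + 4·2 + 9)/6 = 18/6 = 3

Forward pass:
ES_Task 1 = 0; EF_Task 1 = 9
ES_Task 2 = 0; EF_Task 2 = 8
ES_Task 3 = 9; EF_Task 3 = 9+13 = 22
ES_Task 4 = 8; EF_Task 4 = 8+4 = 12
ES_Task 5 = 9; EF_Task 5 = 9+12 = 21
ES_Task 6 = max(EF_Task 1=9, EF_Task 2=8) = 9; EF_Task 6 = 9+13 = 22
ES_Task 7 = 8; EF_Task 7 = 8+3 = 11
ES_Task 8 = 9; EF_Task 8 = 9+13 = 22
ES_Task 9 = 9; EF_Task 9 = 9+15 = 24
ES_Task 10 = max(EF_Task 3=22, EF_Task 4=12, EF_Task 5=21, EF_Task 6=22, EF_Task 7=11, EF_Task 8=22, EF_Task 9=24) = 24; EF_Task 10 = 24+3 = 27
Expected project duration μ = 27 weeks. Critical path: Task 1 → Task 9 → Task 10.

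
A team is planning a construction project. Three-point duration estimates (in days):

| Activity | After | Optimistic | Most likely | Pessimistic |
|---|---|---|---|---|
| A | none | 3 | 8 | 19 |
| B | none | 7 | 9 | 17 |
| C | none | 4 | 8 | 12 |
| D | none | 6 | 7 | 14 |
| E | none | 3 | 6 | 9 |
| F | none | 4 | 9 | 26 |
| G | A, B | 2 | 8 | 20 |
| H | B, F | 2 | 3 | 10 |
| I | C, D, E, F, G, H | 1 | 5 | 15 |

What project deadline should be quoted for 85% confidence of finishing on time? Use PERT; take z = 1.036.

29.3 days

te_A = (3 + 4·8 + 19)/6 = 54/6 = 9; σ²_A = ((19−3)/6)² = 7.111
te_B = (7 + 4·9 + 17)/6 = 60/6 = 10; σ²_B = ((17−7)/6)² = 2.778
te_C = (4 + 4·8 + 12)/6 = 48/6 = 8; σ²_C = ((12−4)/6)² = 1.778
te_D = (6 + 4·7 + 14)/6 = 48/6 = 8; σ²_D = ((14−6)/6)² = 1.778
te_E = (3 + 4·6 + 9)/6 = 36/6 = 6; σ²_E = ((9−3)/6)² = 1.000
te_F = (4 + 4·9 + 26)/6 = 66/6 = 11; σ²_F = ((26−4)/6)² = 13.444
te_G = (2 + 4·8 + 20)/6 = 54/6 = 9; σ²_G = ((20−2)/6)² = 9.000
te_H = (2 + 4·3 + 10)/6 = 24/6 = 4; σ²_H = ((10−2)/6)² = 1.778
te_I = (1 + 4·5 + 15)/6 = 36/6 = 6; σ²_I = ((15−1)/6)² = 5.444

Forward pass:
ES_A = 0; EF_A = 9
ES_B = 0; EF_B = 10
ES_C = 0; EF_C = 8
ES_D = 0; EF_D = 8
ES_E = 0; EF_E = 6
ES_F = 0; EF_F = 11
ES_G = max(EF_A=9, EF_B=10) = 10; EF_G = 10+9 = 19
ES_H = max(EF_B=10, EF_F=11) = 11; EF_H = 11+4 = 15
ES_I = max(EF_C=8, EF_D=8, EF_E=6, EF_F=11, EF_G=19, EF_H=15) = 19; EF_I = 19+6 = 25
Expected project duration μ = 25 days. Critical path: B → G → I.

Variance along critical path = 2.778 + 9.000 + 5.444 = 17.222; σ = 4.150 days.
D = μ + z·σ = 25 + 1.036·4.150 = 29.3 days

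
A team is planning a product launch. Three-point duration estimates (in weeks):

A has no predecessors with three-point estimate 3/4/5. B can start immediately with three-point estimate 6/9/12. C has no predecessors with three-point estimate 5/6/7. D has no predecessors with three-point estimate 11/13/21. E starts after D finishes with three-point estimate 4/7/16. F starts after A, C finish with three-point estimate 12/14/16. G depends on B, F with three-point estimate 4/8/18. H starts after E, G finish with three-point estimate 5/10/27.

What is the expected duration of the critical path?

41 weeks

te_A = (3 + 4·4 + 5)/6 = 24/6 = 4
te_B = (6 + 4·9 + 12)/6 = 54/6 = 9
te_C = (5 + 4·6 + 7)/6 = 36/6 = 6
te_D = (11 + 4·13 + 21)/6 = 84/6 = 14
te_E = (4 + 4·7 + 16)/6 = 48/6 = 8
te_F = (12 + 4·14 + 16)/6 = 84/6 = 14
te_G = (4 + 4·8 + 18)/6 = 54/6 = 9
te_H = (5 + 4·10 + 27)/6 = 72/6 = 12

Forward pass:
ES_A = 0; EF_A = 4
ES_B = 0; EF_B = 9
ES_C = 0; EF_C = 6
ES_D = 0; EF_D = 14
ES_E = 14; EF_E = 14+8 = 22
ES_F = max(EF_A=4, EF_C=6) = 6; EF_F = 6+14 = 20
ES_G = max(EF_B=9, EF_F=20) = 20; EF_G = 20+9 = 29
ES_H = max(EF_E=22, EF_G=29) = 29; EF_H = 29+12 = 41
Expected project duration μ = 41 weeks. Critical path: C → F → G → H.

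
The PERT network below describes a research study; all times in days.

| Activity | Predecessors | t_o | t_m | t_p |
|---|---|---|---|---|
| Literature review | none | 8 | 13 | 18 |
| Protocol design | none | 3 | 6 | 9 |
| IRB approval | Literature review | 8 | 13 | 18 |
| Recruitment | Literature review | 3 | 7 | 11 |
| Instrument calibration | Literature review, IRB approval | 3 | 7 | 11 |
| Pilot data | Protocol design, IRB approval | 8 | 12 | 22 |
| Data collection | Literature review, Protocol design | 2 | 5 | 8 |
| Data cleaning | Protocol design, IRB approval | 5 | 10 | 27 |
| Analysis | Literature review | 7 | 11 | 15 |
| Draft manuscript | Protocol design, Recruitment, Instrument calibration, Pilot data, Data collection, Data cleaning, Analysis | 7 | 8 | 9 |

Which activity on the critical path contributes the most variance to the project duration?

Pilot data

te_Literature review = (8 + 4·13 + 18)/6 = 78/6 = 13; σ²_Literature review = ((18−8)/6)² = 2.778
te_Protocol design = (3 + 4·6 + 9)/6 = 36/6 = 6; σ²_Protocol design = ((9−3)/6)² = 1.000
te_IRB approval = (8 + 4·13 + 18)/6 = 78/6 = 13; σ²_IRB approval = ((18−8)/6)² = 2.778
te_Recruitment = (3 + 4·7 + 11)/6 = 42/6 = 7; σ²_Recruitment = ((11−3)/6)² = 1.778
te_Instrument calibration = (3 + 4·7 + 11)/6 = 42/6 = 7; σ²_Instrument calibration = ((11−3)/6)² = 1.778
te_Pilot data = (8 + 4·12 + 22)/6 = 78/6 = 13; σ²_Pilot data = ((22−8)/6)² = 5.444
te_Data collection = (2 + 4·5 + 8)/6 = 30/6 = 5; σ²_Data collection = ((8−2)/6)² = 1.000
te_Data cleaning = (5 + 4·10 + 27)/6 = 72/6 = 12; σ²_Data cleaning = ((27−5)/6)² = 13.444
te_Analysis = (7 + 4·11 + 15)/6 = 66/6 = 11; σ²_Analysis = ((15−7)/6)² = 1.778
te_Draft manuscript = (7 + 4·8 + 9)/6 = 48/6 = 8; σ²_Draft manuscript = ((9−7)/6)² = 0.111

Forward pass:
ES_Literature review = 0; EF_Literature review = 13
ES_Protocol design = 0; EF_Protocol design = 6
ES_IRB approval = 13; EF_IRB approval = 13+13 = 26
ES_Recruitment = 13; EF_Recruitment = 13+7 = 20
ES_Instrument calibration = max(EF_Literature review=13, EF_IRB approval=26) = 26; EF_Instrument calibration = 26+7 = 33
ES_Pilot data = max(EF_Protocol design=6, EF_IRB approval=26) = 26; EF_Pilot data = 26+13 = 39
ES_Data collection = max(EF_Literature review=13, EF_Protocol design=6) = 13; EF_Data collection = 13+5 = 18
ES_Data cleaning = max(EF_Protocol design=6, EF_IRB approval=26) = 26; EF_Data cleaning = 26+12 = 38
ES_Analysis = 13; EF_Analysis = 13+11 = 24
ES_Draft manuscript = max(EF_Protocol design=6, EF_Recruitment=20, EF_Instrument calibration=33, EF_Pilot data=39, EF_Data collection=18, EF_Data cleaning=38, EF_Analysis=24) = 39; EF_Draft manuscript = 39+8 = 47
Expected project duration μ = 47 days. Critical path: Literature review → IRB approval → Pilot data → Draft manuscript.

Variances on critical path: σ²_Literature review=2.778, σ²_IRB approval=2.778, σ²_Pilot data=5.444, σ²_Draft manuscript=0.111.
Largest is σ²_Pilot data = 5.444.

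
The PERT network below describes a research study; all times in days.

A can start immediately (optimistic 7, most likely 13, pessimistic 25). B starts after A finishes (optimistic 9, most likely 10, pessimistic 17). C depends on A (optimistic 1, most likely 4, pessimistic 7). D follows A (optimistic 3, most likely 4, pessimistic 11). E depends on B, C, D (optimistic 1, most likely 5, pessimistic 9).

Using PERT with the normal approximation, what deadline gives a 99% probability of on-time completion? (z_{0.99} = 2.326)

te_A = (7 + 4·13 + 25)/6 = 84/6 = 14; σ²_A = ((25−7)/6)² = 9.000
te_B = (9 + 4·10 + 17)/6 = 66/6 = 11; σ²_B = ((17−9)/6)² = 1.778
te_C = (1 + 4·4 + 7)/6 = 24/6 = 4; σ²_C = ((7−1)/6)² = 1.000
te_D = (3 + 4·4 + 11)/6 = 30/6 = 5; σ²_D = ((11−3)/6)² = 1.778
te_E = (1 + 4·5 + 9)/6 = 30/6 = 5; σ²_E = ((9−1)/6)² = 1.778

Forward pass:
ES_A = 0; EF_A = 14
ES_B = 14; EF_B = 14+11 = 25
ES_C = 14; EF_C = 14+4 = 18
ES_D = 14; EF_D = 14+5 = 19
ES_E = max(EF_B=25, EF_C=18, EF_D=19) = 25; EF_E = 25+5 = 30
Expected project duration μ = 30 days. Critical path: A → B → E.

Variance along critical path = 9.000 + 1.778 + 1.778 = 12.556; σ = 3.543 days.
D = μ + z·σ = 30 + 2.326·3.543 = 38.2 days

38.2 days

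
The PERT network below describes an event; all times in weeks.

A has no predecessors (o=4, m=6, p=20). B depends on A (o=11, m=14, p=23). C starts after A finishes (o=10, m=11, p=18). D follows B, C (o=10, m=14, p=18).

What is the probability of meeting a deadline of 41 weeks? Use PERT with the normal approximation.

0.867

te_A = (4 + 4·6 + 20)/6 = 48/6 = 8; σ²_A = ((20−4)/6)² = 7.111
te_B = (11 + 4·14 + 23)/6 = 90/6 = 15; σ²_B = ((23−11)/6)² = 4.000
te_C = (10 + 4·11 + 18)/6 = 72/6 = 12; σ²_C = ((18−10)/6)² = 1.778
te_D = (10 + 4·14 + 18)/6 = 84/6 = 14; σ²_D = ((18−10)/6)² = 1.778

Forward pass:
ES_A = 0; EF_A = 8
ES_B = 8; EF_B = 8+15 = 23
ES_C = 8; EF_C = 8+12 = 20
ES_D = max(EF_B=23, EF_C=20) = 23; EF_D = 23+14 = 37
Expected project duration μ = 37 weeks. Critical path: A → B → D.

Variance along critical path = 7.111 + 4.000 + 1.778 = 12.889; σ = √12.889 = 3.590 weeks.
Z = (41 − 37) / 3.590 = 1.114
P(T ≤ 41) = Φ(1.114) ≈ 0.867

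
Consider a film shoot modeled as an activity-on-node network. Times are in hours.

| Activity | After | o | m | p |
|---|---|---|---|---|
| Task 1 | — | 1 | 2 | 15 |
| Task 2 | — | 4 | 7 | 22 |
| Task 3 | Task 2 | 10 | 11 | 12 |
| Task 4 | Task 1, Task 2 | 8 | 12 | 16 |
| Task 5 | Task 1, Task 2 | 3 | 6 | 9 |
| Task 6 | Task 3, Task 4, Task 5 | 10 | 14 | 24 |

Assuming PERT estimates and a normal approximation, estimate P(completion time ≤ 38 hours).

0.690

te_Task 1 = (1 + 4·2 + 15)/6 = 24/6 = 4; σ²_Task 1 = ((15−1)/6)² = 5.444
te_Task 2 = (4 + 4·7 + 22)/6 = 54/6 = 9; σ²_Task 2 = ((22−4)/6)² = 9.000
te_Task 3 = (10 + 4·11 + 12)/6 = 66/6 = 11; σ²_Task 3 = ((12−10)/6)² = 0.111
te_Task 4 = (8 + 4·12 + 16)/6 = 72/6 = 12; σ²_Task 4 = ((16−8)/6)² = 1.778
te_Task 5 = (3 + 4·6 + 9)/6 = 36/6 = 6; σ²_Task 5 = ((9−3)/6)² = 1.000
te_Task 6 = (10 + 4·14 + 24)/6 = 90/6 = 15; σ²_Task 6 = ((24−10)/6)² = 5.444

Forward pass:
ES_Task 1 = 0; EF_Task 1 = 4
ES_Task 2 = 0; EF_Task 2 = 9
ES_Task 3 = 9; EF_Task 3 = 9+11 = 20
ES_Task 4 = max(EF_Task 1=4, EF_Task 2=9) = 9; EF_Task 4 = 9+12 = 21
ES_Task 5 = max(EF_Task 1=4, EF_Task 2=9) = 9; EF_Task 5 = 9+6 = 15
ES_Task 6 = max(EF_Task 3=20, EF_Task 4=21, EF_Task 5=15) = 21; EF_Task 6 = 21+15 = 36
Expected project duration μ = 36 hours. Critical path: Task 2 → Task 4 → Task 6.

Variance along critical path = 9.000 + 1.778 + 5.444 = 16.222; σ = √16.222 = 4.028 hours.
Z = (38 − 36) / 4.028 = 0.497
P(T ≤ 38) = Φ(0.497) ≈ 0.690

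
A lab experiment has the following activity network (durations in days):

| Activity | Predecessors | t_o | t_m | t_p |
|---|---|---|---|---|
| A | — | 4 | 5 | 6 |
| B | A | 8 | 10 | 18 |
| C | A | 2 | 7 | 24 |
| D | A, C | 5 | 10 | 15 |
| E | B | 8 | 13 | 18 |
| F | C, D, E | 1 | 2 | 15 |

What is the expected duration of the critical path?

te_A = (4 + 4·5 + 6)/6 = 30/6 = 5
te_B = (8 + 4·10 + 18)/6 = 66/6 = 11
te_C = (2 + 4·7 + 24)/6 = 54/6 = 9
te_D = (5 + 4·10 + 15)/6 = 60/6 = 10
te_E = (8 + 4·13 + 18)/6 = 78/6 = 13
te_F = (1 + 4·2 + 15)/6 = 24/6 = 4

Forward pass:
ES_A = 0; EF_A = 5
ES_B = 5; EF_B = 5+11 = 16
ES_C = 5; EF_C = 5+9 = 14
ES_D = max(EF_A=5, EF_C=14) = 14; EF_D = 14+10 = 24
ES_E = 16; EF_E = 16+13 = 29
ES_F = max(EF_C=14, EF_D=24, EF_E=29) = 29; EF_F = 29+4 = 33
Expected project duration μ = 33 days. Critical path: A → B → E → F.

33 days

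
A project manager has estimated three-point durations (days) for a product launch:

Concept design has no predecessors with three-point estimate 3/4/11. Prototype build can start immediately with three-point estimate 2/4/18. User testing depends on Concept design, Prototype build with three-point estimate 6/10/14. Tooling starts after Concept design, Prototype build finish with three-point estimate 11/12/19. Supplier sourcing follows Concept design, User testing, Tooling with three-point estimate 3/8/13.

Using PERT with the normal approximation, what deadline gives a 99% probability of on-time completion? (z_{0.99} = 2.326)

34.9 days

te_Concept design = (3 + 4·4 + 11)/6 = 30/6 = 5; σ²_Concept design = ((11−3)/6)² = 1.778
te_Prototype build = (2 + 4·4 + 18)/6 = 36/6 = 6; σ²_Prototype build = ((18−2)/6)² = 7.111
te_User testing = (6 + 4·10 + 14)/6 = 60/6 = 10; σ²_User testing = ((14−6)/6)² = 1.778
te_Tooling = (11 + 4·12 + 19)/6 = 78/6 = 13; σ²_Tooling = ((19−11)/6)² = 1.778
te_Supplier sourcing = (3 + 4·8 + 13)/6 = 48/6 = 8; σ²_Supplier sourcing = ((13−3)/6)² = 2.778

Forward pass:
ES_Concept design = 0; EF_Concept design = 5
ES_Prototype build = 0; EF_Prototype build = 6
ES_User testing = max(EF_Concept design=5, EF_Prototype build=6) = 6; EF_User testing = 6+10 = 16
ES_Tooling = max(EF_Concept design=5, EF_Prototype build=6) = 6; EF_Tooling = 6+13 = 19
ES_Supplier sourcing = max(EF_Concept design=5, EF_User testing=16, EF_Tooling=19) = 19; EF_Supplier sourcing = 19+8 = 27
Expected project duration μ = 27 days. Critical path: Prototype build → Tooling → Supplier sourcing.

Variance along critical path = 7.111 + 1.778 + 2.778 = 11.667; σ = 3.416 days.
D = μ + z·σ = 27 + 2.326·3.416 = 34.9 days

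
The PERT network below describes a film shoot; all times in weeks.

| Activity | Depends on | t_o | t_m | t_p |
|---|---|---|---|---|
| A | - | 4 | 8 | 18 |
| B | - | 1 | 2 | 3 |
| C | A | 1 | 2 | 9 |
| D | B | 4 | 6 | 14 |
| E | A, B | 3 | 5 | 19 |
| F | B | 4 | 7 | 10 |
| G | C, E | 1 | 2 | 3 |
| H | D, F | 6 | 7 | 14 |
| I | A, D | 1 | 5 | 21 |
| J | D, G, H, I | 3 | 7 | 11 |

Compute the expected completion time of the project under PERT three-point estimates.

25 weeks

te_A = (4 + 4·8 + 18)/6 = 54/6 = 9
te_B = (1 + 4·2 + 3)/6 = 12/6 = 2
te_C = (1 + 4·2 + 9)/6 = 18/6 = 3
te_D = (4 + 4·6 + 14)/6 = 42/6 = 7
te_E = (3 + 4·5 + 19)/6 = 42/6 = 7
te_F = (4 + 4·7 + 10)/6 = 42/6 = 7
te_G = (1 + 4·2 + 3)/6 = 12/6 = 2
te_H = (6 + 4·7 + 14)/6 = 48/6 = 8
te_I = (1 + 4·5 + 21)/6 = 42/6 = 7
te_J = (3 + 4·7 + 11)/6 = 42/6 = 7

Forward pass:
ES_A = 0; EF_A = 9
ES_B = 0; EF_B = 2
ES_C = 9; EF_C = 9+3 = 12
ES_D = 2; EF_D = 2+7 = 9
ES_E = max(EF_A=9, EF_B=2) = 9; EF_E = 9+7 = 16
ES_F = 2; EF_F = 2+7 = 9
ES_G = max(EF_C=12, EF_E=16) = 16; EF_G = 16+2 = 18
ES_H = max(EF_D=9, EF_F=9) = 9; EF_H = 9+8 = 17
ES_I = max(EF_A=9, EF_D=9) = 9; EF_I = 9+7 = 16
ES_J = max(EF_D=9, EF_G=18, EF_H=17, EF_I=16) = 18; EF_J = 18+7 = 25
Expected project duration μ = 25 weeks. Critical path: A → E → G → J.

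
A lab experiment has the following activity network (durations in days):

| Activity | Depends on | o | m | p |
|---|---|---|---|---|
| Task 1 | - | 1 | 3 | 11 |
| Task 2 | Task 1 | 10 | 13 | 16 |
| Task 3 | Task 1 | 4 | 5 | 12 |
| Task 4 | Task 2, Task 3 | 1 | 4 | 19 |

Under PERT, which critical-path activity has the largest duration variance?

Task 4

te_Task 1 = (1 + 4·3 + 11)/6 = 24/6 = 4; σ²_Task 1 = ((11−1)/6)² = 2.778
te_Task 2 = (10 + 4·13 + 16)/6 = 78/6 = 13; σ²_Task 2 = ((16−10)/6)² = 1.000
te_Task 3 = (4 + 4·5 + 12)/6 = 36/6 = 6; σ²_Task 3 = ((12−4)/6)² = 1.778
te_Task 4 = (1 + 4·4 + 19)/6 = 36/6 = 6; σ²_Task 4 = ((19−1)/6)² = 9.000

Forward pass:
ES_Task 1 = 0; EF_Task 1 = 4
ES_Task 2 = 4; EF_Task 2 = 4+13 = 17
ES_Task 3 = 4; EF_Task 3 = 4+6 = 10
ES_Task 4 = max(EF_Task 2=17, EF_Task 3=10) = 17; EF_Task 4 = 17+6 = 23
Expected project duration μ = 23 days. Critical path: Task 1 → Task 2 → Task 4.

Variances on critical path: σ²_Task 1=2.778, σ²_Task 2=1.000, σ²_Task 4=9.000.
Largest is σ²_Task 4 = 9.000.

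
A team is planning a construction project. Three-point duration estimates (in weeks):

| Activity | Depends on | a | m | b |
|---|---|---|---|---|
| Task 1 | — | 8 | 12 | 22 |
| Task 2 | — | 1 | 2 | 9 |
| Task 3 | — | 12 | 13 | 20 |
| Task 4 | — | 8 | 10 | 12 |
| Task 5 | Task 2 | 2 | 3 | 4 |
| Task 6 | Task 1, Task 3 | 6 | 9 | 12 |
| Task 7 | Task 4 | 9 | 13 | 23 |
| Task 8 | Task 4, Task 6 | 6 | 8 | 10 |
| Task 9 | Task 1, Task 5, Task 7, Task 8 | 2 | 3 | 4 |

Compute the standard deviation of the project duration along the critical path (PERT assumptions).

1.83 weeks

te_Task 1 = (8 + 4·12 + 22)/6 = 78/6 = 13; σ²_Task 1 = ((22−8)/6)² = 5.444
te_Task 2 = (1 + 4·2 + 9)/6 = 18/6 = 3; σ²_Task 2 = ((9−1)/6)² = 1.778
te_Task 3 = (12 + 4·13 + 20)/6 = 84/6 = 14; σ²_Task 3 = ((20−12)/6)² = 1.778
te_Task 4 = (8 + 4·10 + 12)/6 = 60/6 = 10; σ²_Task 4 = ((12−8)/6)² = 0.444
te_Task 5 = (2 + 4·3 + 4)/6 = 18/6 = 3; σ²_Task 5 = ((4−2)/6)² = 0.111
te_Task 6 = (6 + 4·9 + 12)/6 = 54/6 = 9; σ²_Task 6 = ((12−6)/6)² = 1.000
te_Task 7 = (9 + 4·13 + 23)/6 = 84/6 = 14; σ²_Task 7 = ((23−9)/6)² = 5.444
te_Task 8 = (6 + 4·8 + 10)/6 = 48/6 = 8; σ²_Task 8 = ((10−6)/6)² = 0.444
te_Task 9 = (2 + 4·3 + 4)/6 = 18/6 = 3; σ²_Task 9 = ((4−2)/6)² = 0.111

Forward pass:
ES_Task 1 = 0; EF_Task 1 = 13
ES_Task 2 = 0; EF_Task 2 = 3
ES_Task 3 = 0; EF_Task 3 = 14
ES_Task 4 = 0; EF_Task 4 = 10
ES_Task 5 = 3; EF_Task 5 = 3+3 = 6
ES_Task 6 = max(EF_Task 1=13, EF_Task 3=14) = 14; EF_Task 6 = 14+9 = 23
ES_Task 7 = 10; EF_Task 7 = 10+14 = 24
ES_Task 8 = max(EF_Task 4=10, EF_Task 6=23) = 23; EF_Task 8 = 23+8 = 31
ES_Task 9 = max(EF_Task 1=13, EF_Task 5=6, EF_Task 7=24, EF_Task 8=31) = 31; EF_Task 9 = 31+3 = 34
Expected project duration μ = 34 weeks. Critical path: Task 3 → Task 6 → Task 8 → Task 9.

Variance along critical path = 1.778 + 1.000 + 0.444 + 0.111 = 3.333
σ = √3.333 = 1.826 weeks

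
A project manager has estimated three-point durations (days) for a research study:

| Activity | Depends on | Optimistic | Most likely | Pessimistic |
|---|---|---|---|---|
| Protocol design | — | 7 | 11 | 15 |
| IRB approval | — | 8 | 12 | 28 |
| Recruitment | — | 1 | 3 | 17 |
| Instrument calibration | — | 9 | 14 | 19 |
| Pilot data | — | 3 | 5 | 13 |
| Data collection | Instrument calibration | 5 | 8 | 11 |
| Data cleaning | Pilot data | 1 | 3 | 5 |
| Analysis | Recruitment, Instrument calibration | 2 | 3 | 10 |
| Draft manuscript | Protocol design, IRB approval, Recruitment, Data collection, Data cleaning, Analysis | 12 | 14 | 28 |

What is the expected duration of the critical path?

te_Protocol design = (7 + 4·11 + 15)/6 = 66/6 = 11
te_IRB approval = (8 + 4·12 + 28)/6 = 84/6 = 14
te_Recruitment = (1 + 4·3 + 17)/6 = 30/6 = 5
te_Instrument calibration = (9 + 4·14 + 19)/6 = 84/6 = 14
te_Pilot data = (3 + 4·5 + 13)/6 = 36/6 = 6
te_Data collection = (5 + 4·8 + 11)/6 = 48/6 = 8
te_Data cleaning = (1 + 4·3 + 5)/6 = 18/6 = 3
te_Analysis = (2 + 4·3 + 10)/6 = 24/6 = 4
te_Draft manuscript = (12 + 4·14 + 28)/6 = 96/6 = 16

Forward pass:
ES_Protocol design = 0; EF_Protocol design = 11
ES_IRB approval = 0; EF_IRB approval = 14
ES_Recruitment = 0; EF_Recruitment = 5
ES_Instrument calibration = 0; EF_Instrument calibration = 14
ES_Pilot data = 0; EF_Pilot data = 6
ES_Data collection = 14; EF_Data collection = 14+8 = 22
ES_Data cleaning = 6; EF_Data cleaning = 6+3 = 9
ES_Analysis = max(EF_Recruitment=5, EF_Instrument calibration=14) = 14; EF_Analysis = 14+4 = 18
ES_Draft manuscript = max(EF_Protocol design=11, EF_IRB approval=14, EF_Recruitment=5, EF_Data collection=22, EF_Data cleaning=9, EF_Analysis=18) = 22; EF_Draft manuscript = 22+16 = 38
Expected project duration μ = 38 days. Critical path: Instrument calibration → Data collection → Draft manuscript.

38 days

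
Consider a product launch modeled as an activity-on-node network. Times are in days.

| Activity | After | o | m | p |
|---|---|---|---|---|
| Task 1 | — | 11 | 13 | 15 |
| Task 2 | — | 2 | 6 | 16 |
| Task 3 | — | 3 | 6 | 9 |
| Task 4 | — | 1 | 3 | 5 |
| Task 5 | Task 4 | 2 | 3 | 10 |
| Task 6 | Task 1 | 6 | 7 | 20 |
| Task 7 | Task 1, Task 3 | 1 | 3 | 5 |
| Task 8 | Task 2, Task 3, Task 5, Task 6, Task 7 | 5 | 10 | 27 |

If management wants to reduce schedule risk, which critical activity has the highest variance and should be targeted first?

te_Task 1 = (11 + 4·13 + 15)/6 = 78/6 = 13; σ²_Task 1 = ((15−11)/6)² = 0.444
te_Task 2 = (2 + 4·6 + 16)/6 = 42/6 = 7; σ²_Task 2 = ((16−2)/6)² = 5.444
te_Task 3 = (3 + 4·6 + 9)/6 = 36/6 = 6; σ²_Task 3 = ((9−3)/6)² = 1.000
te_Task 4 = (1 + 4·3 + 5)/6 = 18/6 = 3; σ²_Task 4 = ((5−1)/6)² = 0.444
te_Task 5 = (2 + 4·3 + 10)/6 = 24/6 = 4; σ²_Task 5 = ((10−2)/6)² = 1.778
te_Task 6 = (6 + 4·7 + 20)/6 = 54/6 = 9; σ²_Task 6 = ((20−6)/6)² = 5.444
te_Task 7 = (1 + 4·3 + 5)/6 = 18/6 = 3; σ²_Task 7 = ((5−1)/6)² = 0.444
te_Task 8 = (5 + 4·10 + 27)/6 = 72/6 = 12; σ²_Task 8 = ((27−5)/6)² = 13.444

Forward pass:
ES_Task 1 = 0; EF_Task 1 = 13
ES_Task 2 = 0; EF_Task 2 = 7
ES_Task 3 = 0; EF_Task 3 = 6
ES_Task 4 = 0; EF_Task 4 = 3
ES_Task 5 = 3; EF_Task 5 = 3+4 = 7
ES_Task 6 = 13; EF_Task 6 = 13+9 = 22
ES_Task 7 = max(EF_Task 1=13, EF_Task 3=6) = 13; EF_Task 7 = 13+3 = 16
ES_Task 8 = max(EF_Task 2=7, EF_Task 3=6, EF_Task 5=7, EF_Task 6=22, EF_Task 7=16) = 22; EF_Task 8 = 22+12 = 34
Expected project duration μ = 34 days. Critical path: Task 1 → Task 6 → Task 8.

Variances on critical path: σ²_Task 1=0.444, σ²_Task 6=5.444, σ²_Task 8=13.444.
Largest is σ²_Task 8 = 13.444.

Task 8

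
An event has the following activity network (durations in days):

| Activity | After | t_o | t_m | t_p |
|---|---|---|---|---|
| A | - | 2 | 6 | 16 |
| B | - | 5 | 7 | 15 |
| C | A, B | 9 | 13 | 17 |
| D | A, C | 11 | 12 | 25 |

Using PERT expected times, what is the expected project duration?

35 days

te_A = (2 + 4·6 + 16)/6 = 42/6 = 7
te_B = (5 + 4·7 + 15)/6 = 48/6 = 8
te_C = (9 + 4·13 + 17)/6 = 78/6 = 13
te_D = (11 + 4·12 + 25)/6 = 84/6 = 14

Forward pass:
ES_A = 0; EF_A = 7
ES_B = 0; EF_B = 8
ES_C = max(EF_A=7, EF_B=8) = 8; EF_C = 8+13 = 21
ES_D = max(EF_A=7, EF_C=21) = 21; EF_D = 21+14 = 35
Expected project duration μ = 35 days. Critical path: B → C → D.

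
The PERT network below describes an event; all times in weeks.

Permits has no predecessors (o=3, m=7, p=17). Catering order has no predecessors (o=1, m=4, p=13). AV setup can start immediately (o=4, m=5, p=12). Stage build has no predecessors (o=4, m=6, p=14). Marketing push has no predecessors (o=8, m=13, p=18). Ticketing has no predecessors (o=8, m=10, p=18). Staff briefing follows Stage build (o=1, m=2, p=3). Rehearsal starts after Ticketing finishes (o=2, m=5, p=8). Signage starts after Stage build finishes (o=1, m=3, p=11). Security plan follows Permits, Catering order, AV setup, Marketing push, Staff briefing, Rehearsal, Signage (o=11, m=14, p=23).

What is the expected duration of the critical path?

te_Permits = (3 + 4·7 + 17)/6 = 48/6 = 8
te_Catering order = (1 + 4·4 + 13)/6 = 30/6 = 5
te_AV setup = (4 + 4·5 + 12)/6 = 36/6 = 6
te_Stage build = (4 + 4·6 + 14)/6 = 42/6 = 7
te_Marketing push = (8 + 4·13 + 18)/6 = 78/6 = 13
te_Ticketing = (8 + 4·10 + 18)/6 = 66/6 = 11
te_Staff briefing = (1 + 4·2 + 3)/6 = 12/6 = 2
te_Rehearsal = (2 + 4·5 + 8)/6 = 30/6 = 5
te_Signage = (1 + 4·3 + 11)/6 = 24/6 = 4
te_Security plan = (11 + 4·14 + 23)/6 = 90/6 = 15

Forward pass:
ES_Permits = 0; EF_Permits = 8
ES_Catering order = 0; EF_Catering order = 5
ES_AV setup = 0; EF_AV setup = 6
ES_Stage build = 0; EF_Stage build = 7
ES_Marketing push = 0; EF_Marketing push = 13
ES_Ticketing = 0; EF_Ticketing = 11
ES_Staff briefing = 7; EF_Staff briefing = 7+2 = 9
ES_Rehearsal = 11; EF_Rehearsal = 11+5 = 16
ES_Signage = 7; EF_Signage = 7+4 = 11
ES_Security plan = max(EF_Permits=8, EF_Catering order=5, EF_AV setup=6, EF_Marketing push=13, EF_Staff briefing=9, EF_Rehearsal=16, EF_Signage=11) = 16; EF_Security plan = 16+15 = 31
Expected project duration μ = 31 weeks. Critical path: Ticketing → Rehearsal → Security plan.

31 weeks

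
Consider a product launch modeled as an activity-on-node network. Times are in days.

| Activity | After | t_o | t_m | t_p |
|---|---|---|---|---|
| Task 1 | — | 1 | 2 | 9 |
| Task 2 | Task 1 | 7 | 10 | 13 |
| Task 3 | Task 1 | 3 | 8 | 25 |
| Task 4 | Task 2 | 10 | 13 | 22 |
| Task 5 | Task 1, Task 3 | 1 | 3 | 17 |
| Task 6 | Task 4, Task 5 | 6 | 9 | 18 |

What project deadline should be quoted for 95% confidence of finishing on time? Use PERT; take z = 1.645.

te_Task 1 = (1 + 4·2 + 9)/6 = 18/6 = 3; σ²_Task 1 = ((9−1)/6)² = 1.778
te_Task 2 = (7 + 4·10 + 13)/6 = 60/6 = 10; σ²_Task 2 = ((13−7)/6)² = 1.000
te_Task 3 = (3 + 4·8 + 25)/6 = 60/6 = 10; σ²_Task 3 = ((25−3)/6)² = 13.444
te_Task 4 = (10 + 4·13 + 22)/6 = 84/6 = 14; σ²_Task 4 = ((22−10)/6)² = 4.000
te_Task 5 = (1 + 4·3 + 17)/6 = 30/6 = 5; σ²_Task 5 = ((17−1)/6)² = 7.111
te_Task 6 = (6 + 4·9 + 18)/6 = 60/6 = 10; σ²_Task 6 = ((18−6)/6)² = 4.000

Forward pass:
ES_Task 1 = 0; EF_Task 1 = 3
ES_Task 2 = 3; EF_Task 2 = 3+10 = 13
ES_Task 3 = 3; EF_Task 3 = 3+10 = 13
ES_Task 4 = 13; EF_Task 4 = 13+14 = 27
ES_Task 5 = max(EF_Task 1=3, EF_Task 3=13) = 13; EF_Task 5 = 13+5 = 18
ES_Task 6 = max(EF_Task 4=27, EF_Task 5=18) = 27; EF_Task 6 = 27+10 = 37
Expected project duration μ = 37 days. Critical path: Task 1 → Task 2 → Task 4 → Task 6.

Variance along critical path = 1.778 + 1.000 + 4.000 + 4.000 = 10.778; σ = 3.283 days.
D = μ + z·σ = 37 + 1.645·3.283 = 42.4 days

42.4 days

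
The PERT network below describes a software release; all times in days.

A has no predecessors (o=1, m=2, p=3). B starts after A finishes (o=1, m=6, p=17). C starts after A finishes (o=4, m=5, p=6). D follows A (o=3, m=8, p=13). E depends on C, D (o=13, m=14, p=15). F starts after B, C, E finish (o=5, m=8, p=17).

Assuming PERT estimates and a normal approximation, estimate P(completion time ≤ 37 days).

te_A = (1 + 4·2 + 3)/6 = 12/6 = 2; σ²_A = ((3−1)/6)² = 0.111
te_B = (1 + 4·6 + 17)/6 = 42/6 = 7; σ²_B = ((17−1)/6)² = 7.111
te_C = (4 + 4·5 + 6)/6 = 30/6 = 5; σ²_C = ((6−4)/6)² = 0.111
te_D = (3 + 4·8 + 13)/6 = 48/6 = 8; σ²_D = ((13−3)/6)² = 2.778
te_E = (13 + 4·14 + 15)/6 = 84/6 = 14; σ²_E = ((15−13)/6)² = 0.111
te_F = (5 + 4·8 + 17)/6 = 54/6 = 9; σ²_F = ((17−5)/6)² = 4.000

Forward pass:
ES_A = 0; EF_A = 2
ES_B = 2; EF_B = 2+7 = 9
ES_C = 2; EF_C = 2+5 = 7
ES_D = 2; EF_D = 2+8 = 10
ES_E = max(EF_C=7, EF_D=10) = 10; EF_E = 10+14 = 24
ES_F = max(EF_B=9, EF_C=7, EF_E=24) = 24; EF_F = 24+9 = 33
Expected project duration μ = 33 days. Critical path: A → D → E → F.

Variance along critical path = 0.111 + 2.778 + 0.111 + 4.000 = 7.000; σ = √7.000 = 2.646 days.
Z = (37 − 33) / 2.646 = 1.512
P(T ≤ 37) = Φ(1.512) ≈ 0.935

0.935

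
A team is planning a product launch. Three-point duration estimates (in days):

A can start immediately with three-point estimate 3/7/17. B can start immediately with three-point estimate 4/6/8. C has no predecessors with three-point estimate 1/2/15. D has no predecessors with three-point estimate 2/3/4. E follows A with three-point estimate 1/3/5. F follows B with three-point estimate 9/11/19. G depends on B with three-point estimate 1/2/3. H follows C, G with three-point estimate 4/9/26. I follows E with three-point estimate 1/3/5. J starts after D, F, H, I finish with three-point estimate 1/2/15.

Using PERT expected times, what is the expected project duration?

te_A = (3 + 4·7 + 17)/6 = 48/6 = 8
te_B = (4 + 4·6 + 8)/6 = 36/6 = 6
te_C = (1 + 4·2 + 15)/6 = 24/6 = 4
te_D = (2 + 4·3 + 4)/6 = 18/6 = 3
te_E = (1 + 4·3 + 5)/6 = 18/6 = 3
te_F = (9 + 4·11 + 19)/6 = 72/6 = 12
te_G = (1 + 4·2 + 3)/6 = 12/6 = 2
te_H = (4 + 4·9 + 26)/6 = 66/6 = 11
te_I = (1 + 4·3 + 5)/6 = 18/6 = 3
te_J = (1 + 4·2 + 15)/6 = 24/6 = 4

Forward pass:
ES_A = 0; EF_A = 8
ES_B = 0; EF_B = 6
ES_C = 0; EF_C = 4
ES_D = 0; EF_D = 3
ES_E = 8; EF_E = 8+3 = 11
ES_F = 6; EF_F = 6+12 = 18
ES_G = 6; EF_G = 6+2 = 8
ES_H = max(EF_C=4, EF_G=8) = 8; EF_H = 8+11 = 19
ES_I = 11; EF_I = 11+3 = 14
ES_J = max(EF_D=3, EF_F=18, EF_H=19, EF_I=14) = 19; EF_J = 19+4 = 23
Expected project duration μ = 23 days. Critical path: B → G → H → J.

23 days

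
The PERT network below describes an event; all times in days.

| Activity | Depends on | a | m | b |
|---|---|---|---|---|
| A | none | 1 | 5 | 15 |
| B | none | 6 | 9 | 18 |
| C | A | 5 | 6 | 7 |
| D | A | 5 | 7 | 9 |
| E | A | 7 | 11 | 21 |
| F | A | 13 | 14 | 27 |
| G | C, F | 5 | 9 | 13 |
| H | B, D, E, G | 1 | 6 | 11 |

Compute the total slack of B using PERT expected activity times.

te_A = (1 + 4·5 + 15)/6 = 36/6 = 6
te_B = (6 + 4·9 + 18)/6 = 60/6 = 10
te_C = (5 + 4·6 + 7)/6 = 36/6 = 6
te_D = (5 + 4·7 + 9)/6 = 42/6 = 7
te_E = (7 + 4·11 + 21)/6 = 72/6 = 12
te_F = (13 + 4·14 + 27)/6 = 96/6 = 16
te_G = (5 + 4·9 + 13)/6 = 54/6 = 9
te_H = (1 + 4·6 + 11)/6 = 36/6 = 6

Forward pass:
ES_A = 0; EF_A = 6
ES_B = 0; EF_B = 10
ES_C = 6; EF_C = 6+6 = 12
ES_D = 6; EF_D = 6+7 = 13
ES_E = 6; EF_E = 6+12 = 18
ES_F = 6; EF_F = 6+16 = 22
ES_G = max(EF_C=12, EF_F=22) = 22; EF_G = 22+9 = 31
ES_H = max(EF_B=10, EF_D=13, EF_E=18, EF_G=31) = 31; EF_H = 31+6 = 37
Expected project duration μ = 37 days. Critical path: A → F → G → H.

Backward pass:
LF_H = 37; LS_H = 37−6 = 31
LF_G = LS_H = 31; LS_G = 31−9 = 22
LF_F = LS_G = 22; LS_F = 22−16 = 6
LF_E = LS_H = 31; LS_E = 31−12 = 19
LF_D = LS_H = 31; LS_D = 31−7 = 24
LF_C = LS_G = 22; LS_C = 22−6 = 16
LF_B = LS_H = 31; LS_B = 31−10 = 21
LF_A = min(LS_C=16, LS_D=24, LS_E=19, LS_F=6) = 6; LS_A = 6−6 = 0
Slack_B = LS_B − ES_B = 21 − 0 = 21

21 days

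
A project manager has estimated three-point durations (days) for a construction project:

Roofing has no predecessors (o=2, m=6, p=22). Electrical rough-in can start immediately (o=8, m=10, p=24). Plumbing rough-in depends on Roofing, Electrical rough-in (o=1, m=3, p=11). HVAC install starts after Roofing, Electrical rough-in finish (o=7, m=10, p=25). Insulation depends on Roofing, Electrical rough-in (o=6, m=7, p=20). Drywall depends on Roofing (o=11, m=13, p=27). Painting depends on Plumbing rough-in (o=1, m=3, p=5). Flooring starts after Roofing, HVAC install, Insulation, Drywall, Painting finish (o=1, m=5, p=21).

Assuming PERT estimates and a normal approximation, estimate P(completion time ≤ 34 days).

te_Roofing = (2 + 4·6 + 22)/6 = 48/6 = 8; σ²_Roofing = ((22−2)/6)² = 11.111
te_Electrical rough-in = (8 + 4·10 + 24)/6 = 72/6 = 12; σ²_Electrical rough-in = ((24−8)/6)² = 7.111
te_Plumbing rough-in = (1 + 4·3 + 11)/6 = 24/6 = 4; σ²_Plumbing rough-in = ((11−1)/6)² = 2.778
te_HVAC install = (7 + 4·10 + 25)/6 = 72/6 = 12; σ²_HVAC install = ((25−7)/6)² = 9.000
te_Insulation = (6 + 4·7 + 20)/6 = 54/6 = 9; σ²_Insulation = ((20−6)/6)² = 5.444
te_Drywall = (11 + 4·13 + 27)/6 = 90/6 = 15; σ²_Drywall = ((27−11)/6)² = 7.111
te_Painting = (1 + 4·3 + 5)/6 = 18/6 = 3; σ²_Painting = ((5−1)/6)² = 0.444
te_Flooring = (1 + 4·5 + 21)/6 = 42/6 = 7; σ²_Flooring = ((21−1)/6)² = 11.111

Forward pass:
ES_Roofing = 0; EF_Roofing = 8
ES_Electrical rough-in = 0; EF_Electrical rough-in = 12
ES_Plumbing rough-in = max(EF_Roofing=8, EF_Electrical rough-in=12) = 12; EF_Plumbing rough-in = 12+4 = 16
ES_HVAC install = max(EF_Roofing=8, EF_Electrical rough-in=12) = 12; EF_HVAC install = 12+12 = 24
ES_Insulation = max(EF_Roofing=8, EF_Electrical rough-in=12) = 12; EF_Insulation = 12+9 = 21
ES_Drywall = 8; EF_Drywall = 8+15 = 23
ES_Painting = 16; EF_Painting = 16+3 = 19
ES_Flooring = max(EF_Roofing=8, EF_HVAC install=24, EF_Insulation=21, EF_Drywall=23, EF_Painting=19) = 24; EF_Flooring = 24+7 = 31
Expected project duration μ = 31 days. Critical path: Electrical rough-in → HVAC install → Flooring.

Variance along critical path = 7.111 + 9.000 + 11.111 = 27.222; σ = √27.222 = 5.217 days.
Z = (34 − 31) / 5.217 = 0.575
P(T ≤ 34) = Φ(0.575) ≈ 0.717

0.717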